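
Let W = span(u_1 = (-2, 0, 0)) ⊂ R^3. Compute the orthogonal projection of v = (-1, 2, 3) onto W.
proj_W(v) = (-1, 0, 0)

Set up U = [u_1 | ... | u_1] ∈ R^(3×1). The projector onto W = col(U) is P = U (U^T U)^(-1) U^T.
Compute U^T U =
  [4],
and U^T v = (2).
Solve U^T U · c = U^T v for the coefficients: c = (1/2). The projection is proj_W(v) = U c.
Check: (v - proj_W(v)) · u_1 = 0  (should be 0).
Result: proj_W(v) = (-1, 0, 0).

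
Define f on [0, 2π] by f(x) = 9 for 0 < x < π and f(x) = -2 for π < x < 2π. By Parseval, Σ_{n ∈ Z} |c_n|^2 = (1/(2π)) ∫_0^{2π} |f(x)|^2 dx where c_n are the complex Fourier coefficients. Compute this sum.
Σ |c_n|^2 = 85/2

Parseval equates the L^2 energy of f (normalised by 1/(2π)) with the ℓ^2 sum of its Fourier coefficients: (1/(2π)) ∫_0^{2π} |f|^2 = Σ |c_n|^2.
Compute the left side: (1/(2π)) [∫_0^π 9^2 dx + ∫_π^{2π} (-2)^2 dx] = (1/(2π)) · (81π + 4π) = (81 + 4)/2 = 85/2.
So Σ_{n ∈ Z} |c_n|^2 = 85/2.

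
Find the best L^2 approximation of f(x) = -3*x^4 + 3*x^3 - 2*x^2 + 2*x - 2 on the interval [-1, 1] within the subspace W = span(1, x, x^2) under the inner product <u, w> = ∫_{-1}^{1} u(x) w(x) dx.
g(x) = -32*x^2/7 + 19*x/5 - 61/35

The best approximation g ∈ W is the orthogonal projection of f onto W. Writing g = a_0 + a_1 x + a_2 x^2, the coefficients solve the normal equations G · a = b where
  G_{ij} = <φ_i, φ_j> and b_i = <f, φ_i>, with φ_0 = 1, φ_1 = x, φ_2 = x^2.
G =
  [2, 0, 2/3]
  [0, 2/3, 0]
  [2/3, 0, 2/5],
b = (-98/15, 38/15, -314/105).
Solving gives a_0 = -61/35, a_1 = 19/5, a_2 = -32/7, so
  g(x) = -32*x^2/7 + 19*x/5 - 61/35.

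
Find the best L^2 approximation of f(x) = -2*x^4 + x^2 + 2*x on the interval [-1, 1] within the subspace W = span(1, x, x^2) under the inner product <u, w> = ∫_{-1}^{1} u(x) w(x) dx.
g(x) = -5*x^2/7 + 2*x + 6/35

The best approximation g ∈ W is the orthogonal projection of f onto W. Writing g = a_0 + a_1 x + a_2 x^2, the coefficients solve the normal equations G · a = b where
  G_{ij} = <φ_i, φ_j> and b_i = <f, φ_i>, with φ_0 = 1, φ_1 = x, φ_2 = x^2.
G =
  [2, 0, 2/3]
  [0, 2/3, 0]
  [2/3, 0, 2/5],
b = (-2/15, 4/3, -6/35).
Solving gives a_0 = 6/35, a_1 = 2, a_2 = -5/7, so
  g(x) = -5*x^2/7 + 2*x + 6/35.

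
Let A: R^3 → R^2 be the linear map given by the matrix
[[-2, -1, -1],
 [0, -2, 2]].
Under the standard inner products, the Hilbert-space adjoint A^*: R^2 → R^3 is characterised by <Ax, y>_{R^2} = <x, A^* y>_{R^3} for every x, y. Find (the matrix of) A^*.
A^* = A^T =
[[-2, 0],
 [-1, -2],
 [-1, 2]]

For real matrices with standard dot products, the defining identity <Ax, y> = <x, A^* y> gives (Ax)^T y = x^T (A^*) y, i.e. x^T A^T y = x^T (A^*) y. Since this holds for all x, y, we must have A^* = A^T. Therefore
A^* =
[[-2, 0],
 [-1, -2],
 [-1, 2]].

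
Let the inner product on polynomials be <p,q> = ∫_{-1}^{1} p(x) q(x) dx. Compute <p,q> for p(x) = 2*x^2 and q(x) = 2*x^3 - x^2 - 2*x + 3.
<p,q> = 16/5

Expand the product: p(x)·q(x) = 4*x^5 - 2*x^4 - 4*x^3 + 6*x^2.
∫_{-1}^{1} of each monomial x^k gives [2/(k+1) if k even, 0 if k odd]. Integrating term-by-term (or equivalently evaluating the antiderivative F(x) = 2*x^6/3 - 2*x^5/5 - x^4 + 2*x^3 at the endpoints):
  F(1) − F(−1) = 19/15 − (-29/15) = 16/5.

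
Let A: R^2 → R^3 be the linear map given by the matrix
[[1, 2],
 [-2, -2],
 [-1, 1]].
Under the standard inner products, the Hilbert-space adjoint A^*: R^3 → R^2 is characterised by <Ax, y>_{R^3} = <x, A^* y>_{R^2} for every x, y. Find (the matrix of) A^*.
A^* = A^T =
[[1, -2, -1],
 [2, -2, 1]]

For real matrices with standard dot products, the defining identity <Ax, y> = <x, A^* y> gives (Ax)^T y = x^T (A^*) y, i.e. x^T A^T y = x^T (A^*) y. Since this holds for all x, y, we must have A^* = A^T. Therefore
A^* =
[[1, -2, -1],
 [2, -2, 1]].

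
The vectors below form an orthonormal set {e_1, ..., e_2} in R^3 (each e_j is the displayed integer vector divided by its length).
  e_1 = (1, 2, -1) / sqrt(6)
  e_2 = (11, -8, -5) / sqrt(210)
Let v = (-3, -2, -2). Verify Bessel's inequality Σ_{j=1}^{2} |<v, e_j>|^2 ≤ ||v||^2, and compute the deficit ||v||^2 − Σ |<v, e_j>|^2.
Σ |<v, e_j>|^2 = 22/5; ||v||^2 = 17; deficit = 63/5

Write each e_j = u_j / sqrt(<u_j, u_j>) where u_j is the displayed integer vector. Then <v, e_j> = <v, u_j> / sqrt(<u_j, u_j>), so |<v, e_j>|^2 = <v, u_j>^2 / <u_j, u_j>.
Coefficients: <v, e_1> = -5/sqrt(6), <v, e_2> = -7/sqrt(210).
Square and sum: Σ |<v, e_j>|^2 = 22/5.
Compute ||v||^2 = v·v = 17.
Deficit = 17 − 22/5 = 63/5 ≥ 0, confirming Bessel's inequality. (The deficit equals ||v − Σ <v,e_j> e_j||^2, the squared distance from v to span{e_j}.)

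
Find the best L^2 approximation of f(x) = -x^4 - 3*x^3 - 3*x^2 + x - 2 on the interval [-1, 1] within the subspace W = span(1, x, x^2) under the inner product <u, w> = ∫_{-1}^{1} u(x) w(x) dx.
g(x) = -27*x^2/7 - 4*x/5 - 67/35

The best approximation g ∈ W is the orthogonal projection of f onto W. Writing g = a_0 + a_1 x + a_2 x^2, the coefficients solve the normal equations G · a = b where
  G_{ij} = <φ_i, φ_j> and b_i = <f, φ_i>, with φ_0 = 1, φ_1 = x, φ_2 = x^2.
G =
  [2, 0, 2/3]
  [0, 2/3, 0]
  [2/3, 0, 2/5],
b = (-32/5, -8/15, -296/105).
Solving gives a_0 = -67/35, a_1 = -4/5, a_2 = -27/7, so
  g(x) = -27*x^2/7 - 4*x/5 - 67/35.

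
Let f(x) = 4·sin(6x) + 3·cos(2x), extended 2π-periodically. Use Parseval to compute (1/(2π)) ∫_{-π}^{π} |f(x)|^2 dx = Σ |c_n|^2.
Σ |c_n|^2 = 25/2

Expand |f|^2 and use orthogonality of {sin(nx), cos(mx)} on [-π, π]:
  ∫_{-π}^{π} sin(nx)^2 dx = π, ∫ cos(mx)^2 dx = π, and cross terms integrate to 0.
So ∫_{-π}^{π} f(x)^2 dx = 4^2 · π + 3^2 · π = (16 + 9)π.
Divide by 2π: (16 + 9)/2 = 25/2.
By Parseval, this equals Σ |c_n|^2.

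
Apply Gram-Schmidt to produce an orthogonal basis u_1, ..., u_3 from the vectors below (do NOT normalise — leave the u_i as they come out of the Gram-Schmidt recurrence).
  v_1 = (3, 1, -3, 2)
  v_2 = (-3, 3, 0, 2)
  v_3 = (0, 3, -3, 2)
Orthogonal basis:
  u_1 = (3, 1, -3, 2)
  u_2 = (-63/23, 71/23, -6/23, 50/23)
  u_3 = (-141/502, 135/502, -186/251, -207/251)

Apply the Gram-Schmidt recurrence
  u_1 = v_1
  u_i = v_i − Σ_{j<i} ((v_i · u_j) / (u_j · u_j)) · u_j.

Step by step this gives:
  u_1 = (3, 1, -3, 2)
  u_2 = (-63/23, 71/23, -6/23, 50/23)
  u_3 = (-141/502, 135/502, -186/251, -207/251)

Orthogonality check:
  u_2 · u_1 = 0 (should be 0)
  u_3 · u_1 = 0 (should be 0)
  u_3 · u_2 = 0 (should be 0)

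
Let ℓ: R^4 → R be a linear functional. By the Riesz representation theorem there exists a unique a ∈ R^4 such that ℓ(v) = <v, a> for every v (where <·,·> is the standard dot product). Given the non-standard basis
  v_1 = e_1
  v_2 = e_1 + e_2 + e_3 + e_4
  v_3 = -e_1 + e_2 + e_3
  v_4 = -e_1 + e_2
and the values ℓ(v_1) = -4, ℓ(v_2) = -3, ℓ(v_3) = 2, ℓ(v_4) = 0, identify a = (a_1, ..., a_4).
a = (-4, -4, 2, 3)

Write a = (a_1, ..., a_4) in the standard basis. For each basis vector v_i, ℓ(v_i) = <v_i, a> is a linear equation in the a_j's. Collect the n equations into a matrix system V a = ℓ, where row i of V is v_i (expressed in the standard basis). Since V is invertible (lower-triangular with 1s on the diagonal, up to permutation), solve by back-substitution:
  V =
[[1, 0, 0, 0],
 [1, 1, 1, 1],
 [-1, 1, 1, 0],
 [-1, 1, 0, 0]]
  V a = (-4, -3, 2, 0)
Solving gives a = (-4, -4, 2, 3).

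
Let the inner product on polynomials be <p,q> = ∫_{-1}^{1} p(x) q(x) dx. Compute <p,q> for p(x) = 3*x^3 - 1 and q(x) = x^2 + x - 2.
<p,q> = 68/15

Expand the product: p(x)·q(x) = 3*x^5 + 3*x^4 - 6*x^3 - x^2 - x + 2.
∫_{-1}^{1} of each monomial x^k gives [2/(k+1) if k even, 0 if k odd]. Integrating term-by-term (or equivalently evaluating the antiderivative F(x) = x^6/2 + 3*x^5/5 - 3*x^4/2 - x^3/3 - x^2/2 + 2*x at the endpoints):
  F(1) − F(−1) = 23/30 − (-113/30) = 68/15.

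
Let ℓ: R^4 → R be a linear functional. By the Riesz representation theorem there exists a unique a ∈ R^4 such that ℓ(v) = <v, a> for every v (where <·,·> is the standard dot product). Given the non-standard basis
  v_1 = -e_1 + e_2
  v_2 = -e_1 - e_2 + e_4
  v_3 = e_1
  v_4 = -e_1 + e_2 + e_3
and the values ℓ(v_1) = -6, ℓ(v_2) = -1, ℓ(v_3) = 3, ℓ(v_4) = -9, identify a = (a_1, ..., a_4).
a = (3, -3, -3, -1)

Write a = (a_1, ..., a_4) in the standard basis. For each basis vector v_i, ℓ(v_i) = <v_i, a> is a linear equation in the a_j's. Collect the n equations into a matrix system V a = ℓ, where row i of V is v_i (expressed in the standard basis). Since V is invertible (lower-triangular with 1s on the diagonal, up to permutation), solve by back-substitution:
  V =
[[-1, 1, 0, 0],
 [-1, -1, 0, 1],
 [1, 0, 0, 0],
 [-1, 1, 1, 0]]
  V a = (-6, -1, 3, -9)
Solving gives a = (3, -3, -3, -1).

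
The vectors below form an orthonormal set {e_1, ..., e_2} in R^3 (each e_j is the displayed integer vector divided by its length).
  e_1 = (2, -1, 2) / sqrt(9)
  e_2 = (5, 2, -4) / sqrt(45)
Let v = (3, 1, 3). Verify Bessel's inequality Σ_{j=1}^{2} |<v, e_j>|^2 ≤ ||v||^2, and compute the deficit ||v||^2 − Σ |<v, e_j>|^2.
Σ |<v, e_j>|^2 = 14; ||v||^2 = 19; deficit = 5

Write each e_j = u_j / sqrt(<u_j, u_j>) where u_j is the displayed integer vector. Then <v, e_j> = <v, u_j> / sqrt(<u_j, u_j>), so |<v, e_j>|^2 = <v, u_j>^2 / <u_j, u_j>.
Coefficients: <v, e_1> = 11/sqrt(9), <v, e_2> = 5/sqrt(45).
Square and sum: Σ |<v, e_j>|^2 = 14.
Compute ||v||^2 = v·v = 19.
Deficit = 19 − 14 = 5 ≥ 0, confirming Bessel's inequality. (The deficit equals ||v − Σ <v,e_j> e_j||^2, the squared distance from v to span{e_j}.)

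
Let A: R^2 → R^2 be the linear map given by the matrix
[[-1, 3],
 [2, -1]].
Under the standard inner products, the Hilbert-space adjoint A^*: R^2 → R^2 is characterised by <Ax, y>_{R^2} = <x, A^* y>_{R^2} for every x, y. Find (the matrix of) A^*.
A^* = A^T =
[[-1, 2],
 [3, -1]]

For real matrices with standard dot products, the defining identity <Ax, y> = <x, A^* y> gives (Ax)^T y = x^T (A^*) y, i.e. x^T A^T y = x^T (A^*) y. Since this holds for all x, y, we must have A^* = A^T. Therefore
A^* =
[[-1, 2],
 [3, -1]].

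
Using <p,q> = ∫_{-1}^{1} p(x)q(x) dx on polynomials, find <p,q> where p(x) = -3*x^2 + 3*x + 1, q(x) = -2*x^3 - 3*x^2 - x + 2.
<p,q> = -14/5

Expand the product: p(x)·q(x) = 6*x^5 + 3*x^4 - 8*x^3 - 12*x^2 + 5*x + 2.
∫_{-1}^{1} of each monomial x^k gives [2/(k+1) if k even, 0 if k odd]. Integrating term-by-term (or equivalently evaluating the antiderivative F(x) = x^6 + 3*x^5/5 - 2*x^4 - 4*x^3 + 5*x^2/2 + 2*x at the endpoints):
  F(1) − F(−1) = 1/10 − (29/10) = -14/5.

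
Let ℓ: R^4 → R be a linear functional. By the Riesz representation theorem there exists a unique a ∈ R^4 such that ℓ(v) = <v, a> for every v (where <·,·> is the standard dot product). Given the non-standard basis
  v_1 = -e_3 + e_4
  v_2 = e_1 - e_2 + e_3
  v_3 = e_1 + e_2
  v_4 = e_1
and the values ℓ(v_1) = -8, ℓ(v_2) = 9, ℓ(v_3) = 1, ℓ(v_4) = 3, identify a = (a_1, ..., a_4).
a = (3, -2, 4, -4)

Write a = (a_1, ..., a_4) in the standard basis. For each basis vector v_i, ℓ(v_i) = <v_i, a> is a linear equation in the a_j's. Collect the n equations into a matrix system V a = ℓ, where row i of V is v_i (expressed in the standard basis). Since V is invertible (lower-triangular with 1s on the diagonal, up to permutation), solve by back-substitution:
  V =
[[0, 0, -1, 1],
 [1, -1, 1, 0],
 [1, 1, 0, 0],
 [1, 0, 0, 0]]
  V a = (-8, 9, 1, 3)
Solving gives a = (3, -2, 4, -4).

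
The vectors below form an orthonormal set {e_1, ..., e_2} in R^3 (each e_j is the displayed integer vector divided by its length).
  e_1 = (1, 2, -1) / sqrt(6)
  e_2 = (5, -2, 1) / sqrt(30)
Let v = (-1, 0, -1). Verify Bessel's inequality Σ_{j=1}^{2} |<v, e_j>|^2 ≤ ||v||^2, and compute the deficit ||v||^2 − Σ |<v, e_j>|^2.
Σ |<v, e_j>|^2 = 6/5; ||v||^2 = 2; deficit = 4/5

Write each e_j = u_j / sqrt(<u_j, u_j>) where u_j is the displayed integer vector. Then <v, e_j> = <v, u_j> / sqrt(<u_j, u_j>), so |<v, e_j>|^2 = <v, u_j>^2 / <u_j, u_j>.
Coefficients: <v, e_1> = 0/sqrt(6), <v, e_2> = -6/sqrt(30).
Square and sum: Σ |<v, e_j>|^2 = 6/5.
Compute ||v||^2 = v·v = 2.
Deficit = 2 − 6/5 = 4/5 ≥ 0, confirming Bessel's inequality. (The deficit equals ||v − Σ <v,e_j> e_j||^2, the squared distance from v to span{e_j}.)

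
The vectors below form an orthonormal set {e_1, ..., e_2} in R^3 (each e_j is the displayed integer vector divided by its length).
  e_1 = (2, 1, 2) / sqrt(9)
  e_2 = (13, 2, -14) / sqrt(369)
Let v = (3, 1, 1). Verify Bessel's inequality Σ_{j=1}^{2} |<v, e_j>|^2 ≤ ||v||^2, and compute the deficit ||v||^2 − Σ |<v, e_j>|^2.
Σ |<v, e_j>|^2 = 450/41; ||v||^2 = 11; deficit = 1/41

Write each e_j = u_j / sqrt(<u_j, u_j>) where u_j is the displayed integer vector. Then <v, e_j> = <v, u_j> / sqrt(<u_j, u_j>), so |<v, e_j>|^2 = <v, u_j>^2 / <u_j, u_j>.
Coefficients: <v, e_1> = 9/sqrt(9), <v, e_2> = 27/sqrt(369).
Square and sum: Σ |<v, e_j>|^2 = 450/41.
Compute ||v||^2 = v·v = 11.
Deficit = 11 − 450/41 = 1/41 ≥ 0, confirming Bessel's inequality. (The deficit equals ||v − Σ <v,e_j> e_j||^2, the squared distance from v to span{e_j}.)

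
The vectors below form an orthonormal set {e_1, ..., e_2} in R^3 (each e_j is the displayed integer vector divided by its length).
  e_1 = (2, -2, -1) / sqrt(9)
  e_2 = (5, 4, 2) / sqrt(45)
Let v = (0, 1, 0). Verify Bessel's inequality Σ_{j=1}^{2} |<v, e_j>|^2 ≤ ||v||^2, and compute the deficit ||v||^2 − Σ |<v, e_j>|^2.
Σ |<v, e_j>|^2 = 4/5; ||v||^2 = 1; deficit = 1/5

Write each e_j = u_j / sqrt(<u_j, u_j>) where u_j is the displayed integer vector. Then <v, e_j> = <v, u_j> / sqrt(<u_j, u_j>), so |<v, e_j>|^2 = <v, u_j>^2 / <u_j, u_j>.
Coefficients: <v, e_1> = -2/sqrt(9), <v, e_2> = 4/sqrt(45).
Square and sum: Σ |<v, e_j>|^2 = 4/5.
Compute ||v||^2 = v·v = 1.
Deficit = 1 − 4/5 = 1/5 ≥ 0, confirming Bessel's inequality. (The deficit equals ||v − Σ <v,e_j> e_j||^2, the squared distance from v to span{e_j}.)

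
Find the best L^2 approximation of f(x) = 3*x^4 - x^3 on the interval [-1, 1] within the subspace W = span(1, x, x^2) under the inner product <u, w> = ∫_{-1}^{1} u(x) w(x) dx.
g(x) = 18*x^2/7 - 3*x/5 - 9/35

The best approximation g ∈ W is the orthogonal projection of f onto W. Writing g = a_0 + a_1 x + a_2 x^2, the coefficients solve the normal equations G · a = b where
  G_{ij} = <φ_i, φ_j> and b_i = <f, φ_i>, with φ_0 = 1, φ_1 = x, φ_2 = x^2.
G =
  [2, 0, 2/3]
  [0, 2/3, 0]
  [2/3, 0, 2/5],
b = (6/5, -2/5, 6/7).
Solving gives a_0 = -9/35, a_1 = -3/5, a_2 = 18/7, so
  g(x) = 18*x^2/7 - 3*x/5 - 9/35.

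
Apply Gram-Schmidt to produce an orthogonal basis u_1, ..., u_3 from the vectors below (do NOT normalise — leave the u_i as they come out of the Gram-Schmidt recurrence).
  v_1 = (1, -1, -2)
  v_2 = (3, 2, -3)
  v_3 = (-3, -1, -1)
Orthogonal basis:
  u_1 = (1, -1, -2)
  u_2 = (11/6, 19/6, -2/3)
  u_3 = (-161/83, 69/83, -115/83)

Apply the Gram-Schmidt recurrence
  u_1 = v_1
  u_i = v_i − Σ_{j<i} ((v_i · u_j) / (u_j · u_j)) · u_j.

Step by step this gives:
  u_1 = (1, -1, -2)
  u_2 = (11/6, 19/6, -2/3)
  u_3 = (-161/83, 69/83, -115/83)

Orthogonality check:
  u_2 · u_1 = 0 (should be 0)
  u_3 · u_1 = 0 (should be 0)
  u_3 · u_2 = 0 (should be 0)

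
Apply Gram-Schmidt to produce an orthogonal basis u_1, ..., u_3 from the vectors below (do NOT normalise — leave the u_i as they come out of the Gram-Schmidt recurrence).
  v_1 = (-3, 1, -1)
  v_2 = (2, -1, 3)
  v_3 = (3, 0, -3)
Orthogonal basis:
  u_1 = (-3, 1, -1)
  u_2 = (-8/11, -1/11, 23/11)
  u_3 = (1/9, 7/18, 1/18)

Apply the Gram-Schmidt recurrence
  u_1 = v_1
  u_i = v_i − Σ_{j<i} ((v_i · u_j) / (u_j · u_j)) · u_j.

Step by step this gives:
  u_1 = (-3, 1, -1)
  u_2 = (-8/11, -1/11, 23/11)
  u_3 = (1/9, 7/18, 1/18)

Orthogonality check:
  u_2 · u_1 = 0 (should be 0)
  u_3 · u_1 = 0 (should be 0)
  u_3 · u_2 = 0 (should be 0)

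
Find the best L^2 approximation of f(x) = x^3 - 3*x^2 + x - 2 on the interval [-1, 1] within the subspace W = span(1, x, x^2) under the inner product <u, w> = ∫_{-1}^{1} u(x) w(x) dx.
g(x) = -3*x^2 + 8*x/5 - 2

The best approximation g ∈ W is the orthogonal projection of f onto W. Writing g = a_0 + a_1 x + a_2 x^2, the coefficients solve the normal equations G · a = b where
  G_{ij} = <φ_i, φ_j> and b_i = <f, φ_i>, with φ_0 = 1, φ_1 = x, φ_2 = x^2.
G =
  [2, 0, 2/3]
  [0, 2/3, 0]
  [2/3, 0, 2/5],
b = (-6, 16/15, -38/15).
Solving gives a_0 = -2, a_1 = 8/5, a_2 = -3, so
  g(x) = -3*x^2 + 8*x/5 - 2.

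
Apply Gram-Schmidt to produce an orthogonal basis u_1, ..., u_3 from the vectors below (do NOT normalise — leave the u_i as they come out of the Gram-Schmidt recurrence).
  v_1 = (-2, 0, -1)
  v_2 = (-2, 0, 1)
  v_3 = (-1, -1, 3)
Orthogonal basis:
  u_1 = (-2, 0, -1)
  u_2 = (-4/5, 0, 8/5)
  u_3 = (0, -1, 0)

Apply the Gram-Schmidt recurrence
  u_1 = v_1
  u_i = v_i − Σ_{j<i} ((v_i · u_j) / (u_j · u_j)) · u_j.

Step by step this gives:
  u_1 = (-2, 0, -1)
  u_2 = (-4/5, 0, 8/5)
  u_3 = (0, -1, 0)

Orthogonality check:
  u_2 · u_1 = 0 (should be 0)
  u_3 · u_1 = 0 (should be 0)
  u_3 · u_2 = 0 (should be 0)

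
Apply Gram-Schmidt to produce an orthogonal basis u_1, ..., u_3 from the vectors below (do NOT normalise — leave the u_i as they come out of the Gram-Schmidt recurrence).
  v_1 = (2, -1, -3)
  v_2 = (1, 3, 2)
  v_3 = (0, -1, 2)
Orthogonal basis:
  u_1 = (2, -1, -3)
  u_2 = (2, 5/2, 1/2)
  u_3 = (1, -1, 1)

Apply the Gram-Schmidt recurrence
  u_1 = v_1
  u_i = v_i − Σ_{j<i} ((v_i · u_j) / (u_j · u_j)) · u_j.

Step by step this gives:
  u_1 = (2, -1, -3)
  u_2 = (2, 5/2, 1/2)
  u_3 = (1, -1, 1)

Orthogonality check:
  u_2 · u_1 = 0 (should be 0)
  u_3 · u_1 = 0 (should be 0)
  u_3 · u_2 = 0 (should be 0)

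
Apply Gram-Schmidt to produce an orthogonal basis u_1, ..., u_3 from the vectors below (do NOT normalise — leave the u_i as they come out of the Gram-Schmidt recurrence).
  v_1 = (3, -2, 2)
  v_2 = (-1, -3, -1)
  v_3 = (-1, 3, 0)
Orthogonal basis:
  u_1 = (3, -2, 2)
  u_2 = (-20/17, -49/17, -19/17)
  u_3 = (-20/93, -5/186, 55/186)

Apply the Gram-Schmidt recurrence
  u_1 = v_1
  u_i = v_i − Σ_{j<i} ((v_i · u_j) / (u_j · u_j)) · u_j.

Step by step this gives:
  u_1 = (3, -2, 2)
  u_2 = (-20/17, -49/17, -19/17)
  u_3 = (-20/93, -5/186, 55/186)

Orthogonality check:
  u_2 · u_1 = 0 (should be 0)
  u_3 · u_1 = 0 (should be 0)
  u_3 · u_2 = 0 (should be 0)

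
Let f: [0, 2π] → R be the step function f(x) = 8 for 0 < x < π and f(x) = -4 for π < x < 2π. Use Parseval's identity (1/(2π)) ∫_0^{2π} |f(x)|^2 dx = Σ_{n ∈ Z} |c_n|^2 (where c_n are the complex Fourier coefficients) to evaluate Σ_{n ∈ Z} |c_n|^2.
Σ |c_n|^2 = 40

Parseval equates the L^2 energy of f (normalised by 1/(2π)) with the ℓ^2 sum of its Fourier coefficients: (1/(2π)) ∫_0^{2π} |f|^2 = Σ |c_n|^2.
Compute the left side: (1/(2π)) [∫_0^π 8^2 dx + ∫_π^{2π} (-4)^2 dx] = (1/(2π)) · (64π + 16π) = (64 + 16)/2 = 40.
So Σ_{n ∈ Z} |c_n|^2 = 40.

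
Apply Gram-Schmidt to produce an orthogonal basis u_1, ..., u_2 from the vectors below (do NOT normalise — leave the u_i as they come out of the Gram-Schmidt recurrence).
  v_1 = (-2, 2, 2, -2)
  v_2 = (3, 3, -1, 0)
Orthogonal basis:
  u_1 = (-2, 2, 2, -2)
  u_2 = (11/4, 13/4, -3/4, -1/4)

Apply the Gram-Schmidt recurrence
  u_1 = v_1
  u_i = v_i − Σ_{j<i} ((v_i · u_j) / (u_j · u_j)) · u_j.

Step by step this gives:
  u_1 = (-2, 2, 2, -2)
  u_2 = (11/4, 13/4, -3/4, -1/4)

Orthogonality check:
  u_2 · u_1 = 0 (should be 0)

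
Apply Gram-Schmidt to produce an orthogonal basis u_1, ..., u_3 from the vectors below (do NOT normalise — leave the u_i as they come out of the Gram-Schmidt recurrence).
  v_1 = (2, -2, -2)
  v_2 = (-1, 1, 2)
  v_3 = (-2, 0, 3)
Orthogonal basis:
  u_1 = (2, -2, -2)
  u_2 = (1/3, -1/3, 2/3)
  u_3 = (-1, -1, 0)

Apply the Gram-Schmidt recurrence
  u_1 = v_1
  u_i = v_i − Σ_{j<i} ((v_i · u_j) / (u_j · u_j)) · u_j.

Step by step this gives:
  u_1 = (2, -2, -2)
  u_2 = (1/3, -1/3, 2/3)
  u_3 = (-1, -1, 0)

Orthogonality check:
  u_2 · u_1 = 0 (should be 0)
  u_3 · u_1 = 0 (should be 0)
  u_3 · u_2 = 0 (should be 0)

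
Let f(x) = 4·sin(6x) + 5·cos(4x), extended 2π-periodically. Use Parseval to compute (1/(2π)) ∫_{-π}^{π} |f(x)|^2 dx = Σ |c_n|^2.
Σ |c_n|^2 = 41/2

Expand |f|^2 and use orthogonality of {sin(nx), cos(mx)} on [-π, π]:
  ∫_{-π}^{π} sin(nx)^2 dx = π, ∫ cos(mx)^2 dx = π, and cross terms integrate to 0.
So ∫_{-π}^{π} f(x)^2 dx = 4^2 · π + 5^2 · π = (16 + 25)π.
Divide by 2π: (16 + 25)/2 = 41/2.
By Parseval, this equals Σ |c_n|^2.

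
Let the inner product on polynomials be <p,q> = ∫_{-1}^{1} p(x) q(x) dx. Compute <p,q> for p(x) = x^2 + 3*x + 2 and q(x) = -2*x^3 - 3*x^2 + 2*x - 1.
<p,q> = -124/15

Expand the product: p(x)·q(x) = -2*x^5 - 9*x^4 - 11*x^3 - x^2 + x - 2.
∫_{-1}^{1} of each monomial x^k gives [2/(k+1) if k even, 0 if k odd]. Integrating term-by-term (or equivalently evaluating the antiderivative F(x) = -x^6/3 - 9*x^5/5 - 11*x^4/4 - x^3/3 + x^2/2 - 2*x at the endpoints):
  F(1) − F(−1) = -403/60 − (31/20) = -124/15.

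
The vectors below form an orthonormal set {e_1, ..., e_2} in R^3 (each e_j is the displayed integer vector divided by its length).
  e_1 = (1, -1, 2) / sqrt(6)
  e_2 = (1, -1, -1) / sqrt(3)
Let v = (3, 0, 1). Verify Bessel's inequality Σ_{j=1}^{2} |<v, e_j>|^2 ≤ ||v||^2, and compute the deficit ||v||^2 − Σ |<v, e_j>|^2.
Σ |<v, e_j>|^2 = 11/2; ||v||^2 = 10; deficit = 9/2

Write each e_j = u_j / sqrt(<u_j, u_j>) where u_j is the displayed integer vector. Then <v, e_j> = <v, u_j> / sqrt(<u_j, u_j>), so |<v, e_j>|^2 = <v, u_j>^2 / <u_j, u_j>.
Coefficients: <v, e_1> = 5/sqrt(6), <v, e_2> = 2/sqrt(3).
Square and sum: Σ |<v, e_j>|^2 = 11/2.
Compute ||v||^2 = v·v = 10.
Deficit = 10 − 11/2 = 9/2 ≥ 0, confirming Bessel's inequality. (The deficit equals ||v − Σ <v,e_j> e_j||^2, the squared distance from v to span{e_j}.)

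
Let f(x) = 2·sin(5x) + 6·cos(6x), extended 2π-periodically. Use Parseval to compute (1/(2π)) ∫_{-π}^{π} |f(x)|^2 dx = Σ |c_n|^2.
Σ |c_n|^2 = 20

Expand |f|^2 and use orthogonality of {sin(nx), cos(mx)} on [-π, π]:
  ∫_{-π}^{π} sin(nx)^2 dx = π, ∫ cos(mx)^2 dx = π, and cross terms integrate to 0.
So ∫_{-π}^{π} f(x)^2 dx = 2^2 · π + 6^2 · π = (4 + 36)π.
Divide by 2π: (4 + 36)/2 = 20.
By Parseval, this equals Σ |c_n|^2.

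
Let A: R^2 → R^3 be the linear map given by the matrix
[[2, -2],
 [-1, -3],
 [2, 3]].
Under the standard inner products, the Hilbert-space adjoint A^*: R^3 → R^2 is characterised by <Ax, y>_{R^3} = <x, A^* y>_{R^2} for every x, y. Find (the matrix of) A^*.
A^* = A^T =
[[2, -1, 2],
 [-2, -3, 3]]

For real matrices with standard dot products, the defining identity <Ax, y> = <x, A^* y> gives (Ax)^T y = x^T (A^*) y, i.e. x^T A^T y = x^T (A^*) y. Since this holds for all x, y, we must have A^* = A^T. Therefore
A^* =
[[2, -1, 2],
 [-2, -3, 3]].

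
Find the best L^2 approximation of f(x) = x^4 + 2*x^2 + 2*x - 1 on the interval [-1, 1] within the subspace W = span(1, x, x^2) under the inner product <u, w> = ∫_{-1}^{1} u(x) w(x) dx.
g(x) = 20*x^2/7 + 2*x - 38/35

The best approximation g ∈ W is the orthogonal projection of f onto W. Writing g = a_0 + a_1 x + a_2 x^2, the coefficients solve the normal equations G · a = b where
  G_{ij} = <φ_i, φ_j> and b_i = <f, φ_i>, with φ_0 = 1, φ_1 = x, φ_2 = x^2.
G =
  [2, 0, 2/3]
  [0, 2/3, 0]
  [2/3, 0, 2/5],
b = (-4/15, 4/3, 44/105).
Solving gives a_0 = -38/35, a_1 = 2, a_2 = 20/7, so
  g(x) = 20*x^2/7 + 2*x - 38/35.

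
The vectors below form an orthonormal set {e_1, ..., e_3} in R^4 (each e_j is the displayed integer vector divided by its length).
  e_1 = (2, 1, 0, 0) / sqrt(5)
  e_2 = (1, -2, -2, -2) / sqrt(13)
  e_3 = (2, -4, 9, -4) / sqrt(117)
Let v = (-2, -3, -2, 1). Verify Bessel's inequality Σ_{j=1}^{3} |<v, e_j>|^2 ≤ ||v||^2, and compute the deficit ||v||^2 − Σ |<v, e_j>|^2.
Σ |<v, e_j>|^2 = 641/45; ||v||^2 = 18; deficit = 169/45

Write each e_j = u_j / sqrt(<u_j, u_j>) where u_j is the displayed integer vector. Then <v, e_j> = <v, u_j> / sqrt(<u_j, u_j>), so |<v, e_j>|^2 = <v, u_j>^2 / <u_j, u_j>.
Coefficients: <v, e_1> = -7/sqrt(5), <v, e_2> = 6/sqrt(13), <v, e_3> = -14/sqrt(117).
Square and sum: Σ |<v, e_j>|^2 = 641/45.
Compute ||v||^2 = v·v = 18.
Deficit = 18 − 641/45 = 169/45 ≥ 0, confirming Bessel's inequality. (The deficit equals ||v − Σ <v,e_j> e_j||^2, the squared distance from v to span{e_j}.)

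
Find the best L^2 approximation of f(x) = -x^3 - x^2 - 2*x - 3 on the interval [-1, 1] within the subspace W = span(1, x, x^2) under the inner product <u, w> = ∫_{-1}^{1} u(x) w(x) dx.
g(x) = -x^2 - 13*x/5 - 3

The best approximation g ∈ W is the orthogonal projection of f onto W. Writing g = a_0 + a_1 x + a_2 x^2, the coefficients solve the normal equations G · a = b where
  G_{ij} = <φ_i, φ_j> and b_i = <f, φ_i>, with φ_0 = 1, φ_1 = x, φ_2 = x^2.
G =
  [2, 0, 2/3]
  [0, 2/3, 0]
  [2/3, 0, 2/5],
b = (-20/3, -26/15, -12/5).
Solving gives a_0 = -3, a_1 = -13/5, a_2 = -1, so
  g(x) = -x^2 - 13*x/5 - 3.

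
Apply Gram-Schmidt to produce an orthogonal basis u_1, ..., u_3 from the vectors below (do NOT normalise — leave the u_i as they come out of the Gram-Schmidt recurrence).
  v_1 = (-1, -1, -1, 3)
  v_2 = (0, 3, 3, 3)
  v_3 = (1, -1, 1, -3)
Orthogonal basis:
  u_1 = (-1, -1, -1, 3)
  u_2 = (1/4, 13/4, 13/4, 9/4)
  u_3 = (8/35, -36/35, 34/35, 2/35)

Apply the Gram-Schmidt recurrence
  u_1 = v_1
  u_i = v_i − Σ_{j<i} ((v_i · u_j) / (u_j · u_j)) · u_j.

Step by step this gives:
  u_1 = (-1, -1, -1, 3)
  u_2 = (1/4, 13/4, 13/4, 9/4)
  u_3 = (8/35, -36/35, 34/35, 2/35)

Orthogonality check:
  u_2 · u_1 = 0 (should be 0)
  u_3 · u_1 = 0 (should be 0)
  u_3 · u_2 = 0 (should be 0)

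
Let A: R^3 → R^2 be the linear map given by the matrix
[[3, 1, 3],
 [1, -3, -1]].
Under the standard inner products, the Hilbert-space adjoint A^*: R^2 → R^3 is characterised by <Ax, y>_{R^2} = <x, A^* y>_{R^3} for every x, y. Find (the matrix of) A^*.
A^* = A^T =
[[3, 1],
 [1, -3],
 [3, -1]]

For real matrices with standard dot products, the defining identity <Ax, y> = <x, A^* y> gives (Ax)^T y = x^T (A^*) y, i.e. x^T A^T y = x^T (A^*) y. Since this holds for all x, y, we must have A^* = A^T. Therefore
A^* =
[[3, 1],
 [1, -3],
 [3, -1]].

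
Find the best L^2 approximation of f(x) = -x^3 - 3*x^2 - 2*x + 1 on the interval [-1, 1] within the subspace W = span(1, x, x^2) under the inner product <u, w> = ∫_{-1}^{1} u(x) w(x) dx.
g(x) = -3*x^2 - 13*x/5 + 1

The best approximation g ∈ W is the orthogonal projection of f onto W. Writing g = a_0 + a_1 x + a_2 x^2, the coefficients solve the normal equations G · a = b where
  G_{ij} = <φ_i, φ_j> and b_i = <f, φ_i>, with φ_0 = 1, φ_1 = x, φ_2 = x^2.
G =
  [2, 0, 2/3]
  [0, 2/3, 0]
  [2/3, 0, 2/5],
b = (0, -26/15, -8/15).
Solving gives a_0 = 1, a_1 = -13/5, a_2 = -3, so
  g(x) = -3*x^2 - 13*x/5 + 1.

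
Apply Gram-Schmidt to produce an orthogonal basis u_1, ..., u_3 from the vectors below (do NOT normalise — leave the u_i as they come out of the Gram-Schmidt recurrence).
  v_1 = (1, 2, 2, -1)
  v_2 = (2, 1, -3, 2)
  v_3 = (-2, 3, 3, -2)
Orthogonal basis:
  u_1 = (1, 2, 2, -1)
  u_2 = (12/5, 9/5, -11/5, 8/5)
  u_3 = (-76/41, 66/41, -26/41, 4/41)

Apply the Gram-Schmidt recurrence
  u_1 = v_1
  u_i = v_i − Σ_{j<i} ((v_i · u_j) / (u_j · u_j)) · u_j.

Step by step this gives:
  u_1 = (1, 2, 2, -1)
  u_2 = (12/5, 9/5, -11/5, 8/5)
  u_3 = (-76/41, 66/41, -26/41, 4/41)

Orthogonality check:
  u_2 · u_1 = 0 (should be 0)
  u_3 · u_1 = 0 (should be 0)
  u_3 · u_2 = 0 (should be 0)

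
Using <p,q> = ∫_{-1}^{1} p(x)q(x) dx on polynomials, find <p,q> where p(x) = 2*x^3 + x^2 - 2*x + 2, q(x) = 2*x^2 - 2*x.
<p,q> = 68/15

Expand the product: p(x)·q(x) = 4*x^5 - 2*x^4 - 6*x^3 + 8*x^2 - 4*x.
∫_{-1}^{1} of each monomial x^k gives [2/(k+1) if k even, 0 if k odd]. Integrating term-by-term (or equivalently evaluating the antiderivative F(x) = 2*x^6/3 - 2*x^5/5 - 3*x^4/2 + 8*x^3/3 - 2*x^2 at the endpoints):
  F(1) − F(−1) = -17/30 − (-51/10) = 68/15.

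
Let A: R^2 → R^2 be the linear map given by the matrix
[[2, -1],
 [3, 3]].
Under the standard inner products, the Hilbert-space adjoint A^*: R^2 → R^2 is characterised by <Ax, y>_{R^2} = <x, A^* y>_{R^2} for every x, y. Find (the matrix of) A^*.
A^* = A^T =
[[2, 3],
 [-1, 3]]

For real matrices with standard dot products, the defining identity <Ax, y> = <x, A^* y> gives (Ax)^T y = x^T (A^*) y, i.e. x^T A^T y = x^T (A^*) y. Since this holds for all x, y, we must have A^* = A^T. Therefore
A^* =
[[2, 3],
 [-1, 3]].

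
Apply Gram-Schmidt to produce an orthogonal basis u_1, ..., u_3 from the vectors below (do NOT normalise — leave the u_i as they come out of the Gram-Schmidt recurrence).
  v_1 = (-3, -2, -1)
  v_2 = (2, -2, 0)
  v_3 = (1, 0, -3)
Orthogonal basis:
  u_1 = (-3, -2, -1)
  u_2 = (11/7, -16/7, -1/7)
  u_3 = (16/27, 16/27, -80/27)

Apply the Gram-Schmidt recurrence
  u_1 = v_1
  u_i = v_i − Σ_{j<i} ((v_i · u_j) / (u_j · u_j)) · u_j.

Step by step this gives:
  u_1 = (-3, -2, -1)
  u_2 = (11/7, -16/7, -1/7)
  u_3 = (16/27, 16/27, -80/27)

Orthogonality check:
  u_2 · u_1 = 0 (should be 0)
  u_3 · u_1 = 0 (should be 0)
  u_3 · u_2 = 0 (should be 0)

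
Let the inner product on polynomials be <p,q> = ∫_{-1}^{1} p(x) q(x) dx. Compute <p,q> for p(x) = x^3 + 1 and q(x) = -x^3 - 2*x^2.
<p,q> = -34/21

Expand the product: p(x)·q(x) = -x^6 - 2*x^5 - x^3 - 2*x^2.
∫_{-1}^{1} of each monomial x^k gives [2/(k+1) if k even, 0 if k odd]. Integrating term-by-term (or equivalently evaluating the antiderivative F(x) = -x^7/7 - x^6/3 - x^4/4 - 2*x^3/3 at the endpoints):
  F(1) − F(−1) = -39/28 − (19/84) = -34/21.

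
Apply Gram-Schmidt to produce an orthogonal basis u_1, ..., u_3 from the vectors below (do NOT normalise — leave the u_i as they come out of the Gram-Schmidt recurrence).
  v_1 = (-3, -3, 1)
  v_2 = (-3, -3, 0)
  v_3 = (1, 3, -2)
Orthogonal basis:
  u_1 = (-3, -3, 1)
  u_2 = (-3/19, -3/19, -18/19)
  u_3 = (-1, 1, 0)

Apply the Gram-Schmidt recurrence
  u_1 = v_1
  u_i = v_i − Σ_{j<i} ((v_i · u_j) / (u_j · u_j)) · u_j.

Step by step this gives:
  u_1 = (-3, -3, 1)
  u_2 = (-3/19, -3/19, -18/19)
  u_3 = (-1, 1, 0)

Orthogonality check:
  u_2 · u_1 = 0 (should be 0)
  u_3 · u_1 = 0 (should be 0)
  u_3 · u_2 = 0 (should be 0)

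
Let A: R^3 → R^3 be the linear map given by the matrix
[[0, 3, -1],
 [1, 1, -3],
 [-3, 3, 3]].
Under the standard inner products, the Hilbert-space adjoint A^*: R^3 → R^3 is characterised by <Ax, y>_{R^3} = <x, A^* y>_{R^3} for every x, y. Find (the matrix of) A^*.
A^* = A^T =
[[0, 1, -3],
 [3, 1, 3],
 [-1, -3, 3]]

For real matrices with standard dot products, the defining identity <Ax, y> = <x, A^* y> gives (Ax)^T y = x^T (A^*) y, i.e. x^T A^T y = x^T (A^*) y. Since this holds for all x, y, we must have A^* = A^T. Therefore
A^* =
[[0, 1, -3],
 [3, 1, 3],
 [-1, -3, 3]].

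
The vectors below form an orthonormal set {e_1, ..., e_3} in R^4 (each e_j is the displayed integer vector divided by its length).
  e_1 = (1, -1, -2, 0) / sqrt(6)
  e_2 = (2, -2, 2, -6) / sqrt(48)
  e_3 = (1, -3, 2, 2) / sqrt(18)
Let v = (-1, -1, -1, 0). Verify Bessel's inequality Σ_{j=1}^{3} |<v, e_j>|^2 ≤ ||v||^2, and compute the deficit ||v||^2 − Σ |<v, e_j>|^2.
Σ |<v, e_j>|^2 = 3/4; ||v||^2 = 3; deficit = 9/4

Write each e_j = u_j / sqrt(<u_j, u_j>) where u_j is the displayed integer vector. Then <v, e_j> = <v, u_j> / sqrt(<u_j, u_j>), so |<v, e_j>|^2 = <v, u_j>^2 / <u_j, u_j>.
Coefficients: <v, e_1> = 2/sqrt(6), <v, e_2> = -2/sqrt(48), <v, e_3> = 0/sqrt(18).
Square and sum: Σ |<v, e_j>|^2 = 3/4.
Compute ||v||^2 = v·v = 3.
Deficit = 3 − 3/4 = 9/4 ≥ 0, confirming Bessel's inequality. (The deficit equals ||v − Σ <v,e_j> e_j||^2, the squared distance from v to span{e_j}.)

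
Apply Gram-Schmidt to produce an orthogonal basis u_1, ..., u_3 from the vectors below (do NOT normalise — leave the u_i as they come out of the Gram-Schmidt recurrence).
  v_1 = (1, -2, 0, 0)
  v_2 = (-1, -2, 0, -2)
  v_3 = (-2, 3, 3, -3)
Orthogonal basis:
  u_1 = (1, -2, 0, 0)
  u_2 = (-8/5, -4/5, 0, -2)
  u_3 = (10/9, 5/9, 3, -10/9)

Apply the Gram-Schmidt recurrence
  u_1 = v_1
  u_i = v_i − Σ_{j<i} ((v_i · u_j) / (u_j · u_j)) · u_j.

Step by step this gives:
  u_1 = (1, -2, 0, 0)
  u_2 = (-8/5, -4/5, 0, -2)
  u_3 = (10/9, 5/9, 3, -10/9)

Orthogonality check:
  u_2 · u_1 = 0 (should be 0)
  u_3 · u_1 = 0 (should be 0)
  u_3 · u_2 = 0 (should be 0)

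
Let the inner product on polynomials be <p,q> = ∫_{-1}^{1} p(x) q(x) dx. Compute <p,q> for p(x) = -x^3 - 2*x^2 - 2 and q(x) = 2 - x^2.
<p,q> = -128/15

Expand the product: p(x)·q(x) = x^5 + 2*x^4 - 2*x^3 - 2*x^2 - 4.
∫_{-1}^{1} of each monomial x^k gives [2/(k+1) if k even, 0 if k odd]. Integrating term-by-term (or equivalently evaluating the antiderivative F(x) = x^6/6 + 2*x^5/5 - x^4/2 - 2*x^3/3 - 4*x at the endpoints):
  F(1) − F(−1) = -23/5 − (59/15) = -128/15.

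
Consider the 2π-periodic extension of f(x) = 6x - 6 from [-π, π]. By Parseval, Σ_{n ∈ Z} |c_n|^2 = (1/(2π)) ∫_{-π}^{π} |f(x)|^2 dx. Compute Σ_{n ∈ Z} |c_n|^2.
Σ |c_n|^2 = 12π^2 + 36

Expand and integrate term by term over [-π, π]:
  ∫ (6x)^2 dx = 36·(2π^3/3); ∫ 2·6·(-6)·x dx = 0 (odd integrand); ∫ (-6)^2 dx = 36·2π.
So (1/(2π)) ∫_{-π}^{π} (6x - 6)^2 dx = 36π^2/3 + 36 = 12π^2 + 36.
Parseval ⇒ Σ |c_n|^2 = 12π^2 + 36.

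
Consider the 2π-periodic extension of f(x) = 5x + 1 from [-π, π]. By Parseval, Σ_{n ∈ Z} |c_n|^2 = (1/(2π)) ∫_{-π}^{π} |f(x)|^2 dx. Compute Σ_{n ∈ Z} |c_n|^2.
Σ |c_n|^2 = 25π^2/3 + 1

Expand and integrate term by term over [-π, π]:
  ∫ (5x)^2 dx = 25·(2π^3/3); ∫ 2·5·(1)·x dx = 0 (odd integrand); ∫ 1^2 dx = 1·2π.
So (1/(2π)) ∫_{-π}^{π} (5x + 1)^2 dx = 25π^2/3 + 1 = 25π^2/3 + 1.
Parseval ⇒ Σ |c_n|^2 = 25π^2/3 + 1.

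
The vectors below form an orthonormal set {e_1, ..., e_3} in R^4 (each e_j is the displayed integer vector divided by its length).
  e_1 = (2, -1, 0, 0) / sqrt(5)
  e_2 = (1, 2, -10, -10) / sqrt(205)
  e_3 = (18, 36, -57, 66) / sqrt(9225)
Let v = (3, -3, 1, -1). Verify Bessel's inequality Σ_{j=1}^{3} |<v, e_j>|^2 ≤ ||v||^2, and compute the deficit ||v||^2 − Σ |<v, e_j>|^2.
Σ |<v, e_j>|^2 = 491/25; ||v||^2 = 20; deficit = 9/25

Write each e_j = u_j / sqrt(<u_j, u_j>) where u_j is the displayed integer vector. Then <v, e_j> = <v, u_j> / sqrt(<u_j, u_j>), so |<v, e_j>|^2 = <v, u_j>^2 / <u_j, u_j>.
Coefficients: <v, e_1> = 9/sqrt(5), <v, e_2> = -3/sqrt(205), <v, e_3> = -177/sqrt(9225).
Square and sum: Σ |<v, e_j>|^2 = 491/25.
Compute ||v||^2 = v·v = 20.
Deficit = 20 − 491/25 = 9/25 ≥ 0, confirming Bessel's inequality. (The deficit equals ||v − Σ <v,e_j> e_j||^2, the squared distance from v to span{e_j}.)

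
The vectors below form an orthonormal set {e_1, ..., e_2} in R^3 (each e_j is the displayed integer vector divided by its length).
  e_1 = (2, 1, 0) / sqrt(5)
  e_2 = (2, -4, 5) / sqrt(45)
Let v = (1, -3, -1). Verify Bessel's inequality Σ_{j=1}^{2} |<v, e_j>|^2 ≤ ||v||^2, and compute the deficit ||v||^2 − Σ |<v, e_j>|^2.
Σ |<v, e_j>|^2 = 2; ||v||^2 = 11; deficit = 9

Write each e_j = u_j / sqrt(<u_j, u_j>) where u_j is the displayed integer vector. Then <v, e_j> = <v, u_j> / sqrt(<u_j, u_j>), so |<v, e_j>|^2 = <v, u_j>^2 / <u_j, u_j>.
Coefficients: <v, e_1> = -1/sqrt(5), <v, e_2> = 9/sqrt(45).
Square and sum: Σ |<v, e_j>|^2 = 2.
Compute ||v||^2 = v·v = 11.
Deficit = 11 − 2 = 9 ≥ 0, confirming Bessel's inequality. (The deficit equals ||v − Σ <v,e_j> e_j||^2, the squared distance from v to span{e_j}.)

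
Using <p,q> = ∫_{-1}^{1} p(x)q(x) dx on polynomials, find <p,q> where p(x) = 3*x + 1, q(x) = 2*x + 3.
<p,q> = 10

Expand the product: p(x)·q(x) = 6*x^2 + 11*x + 3.
∫_{-1}^{1} of each monomial x^k gives [2/(k+1) if k even, 0 if k odd]. Integrating term-by-term (or equivalently evaluating the antiderivative F(x) = 2*x^3 + 11*x^2/2 + 3*x at the endpoints):
  F(1) − F(−1) = 21/2 − (1/2) = 10.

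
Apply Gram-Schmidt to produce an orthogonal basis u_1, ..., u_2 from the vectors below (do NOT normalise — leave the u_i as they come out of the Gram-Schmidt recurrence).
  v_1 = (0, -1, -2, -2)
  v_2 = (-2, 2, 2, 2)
Orthogonal basis:
  u_1 = (0, -1, -2, -2)
  u_2 = (-2, 8/9, -2/9, -2/9)

Apply the Gram-Schmidt recurrence
  u_1 = v_1
  u_i = v_i − Σ_{j<i} ((v_i · u_j) / (u_j · u_j)) · u_j.

Step by step this gives:
  u_1 = (0, -1, -2, -2)
  u_2 = (-2, 8/9, -2/9, -2/9)

Orthogonality check:
  u_2 · u_1 = 0 (should be 0)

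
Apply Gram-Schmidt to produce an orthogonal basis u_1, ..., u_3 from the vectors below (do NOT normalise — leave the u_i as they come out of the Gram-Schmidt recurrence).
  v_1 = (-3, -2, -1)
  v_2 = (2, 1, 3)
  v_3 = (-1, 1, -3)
Orthogonal basis:
  u_1 = (-3, -2, -1)
  u_2 = (-5/14, -4/7, 31/14)
  u_3 = (-3/5, 21/25, 3/25)

Apply the Gram-Schmidt recurrence
  u_1 = v_1
  u_i = v_i − Σ_{j<i} ((v_i · u_j) / (u_j · u_j)) · u_j.

Step by step this gives:
  u_1 = (-3, -2, -1)
  u_2 = (-5/14, -4/7, 31/14)
  u_3 = (-3/5, 21/25, 3/25)

Orthogonality check:
  u_2 · u_1 = 0 (should be 0)
  u_3 · u_1 = 0 (should be 0)
  u_3 · u_2 = 0 (should be 0)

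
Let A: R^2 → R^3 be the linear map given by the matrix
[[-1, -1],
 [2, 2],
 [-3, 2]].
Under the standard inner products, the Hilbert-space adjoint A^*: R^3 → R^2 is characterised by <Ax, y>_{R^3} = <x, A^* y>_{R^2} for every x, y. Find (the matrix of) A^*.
A^* = A^T =
[[-1, 2, -3],
 [-1, 2, 2]]

For real matrices with standard dot products, the defining identity <Ax, y> = <x, A^* y> gives (Ax)^T y = x^T (A^*) y, i.e. x^T A^T y = x^T (A^*) y. Since this holds for all x, y, we must have A^* = A^T. Therefore
A^* =
[[-1, 2, -3],
 [-1, 2, 2]].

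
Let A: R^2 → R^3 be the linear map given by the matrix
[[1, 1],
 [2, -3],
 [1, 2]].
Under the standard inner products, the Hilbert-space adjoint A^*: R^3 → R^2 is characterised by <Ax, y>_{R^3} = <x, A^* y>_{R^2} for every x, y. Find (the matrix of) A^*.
A^* = A^T =
[[1, 2, 1],
 [1, -3, 2]]

For real matrices with standard dot products, the defining identity <Ax, y> = <x, A^* y> gives (Ax)^T y = x^T (A^*) y, i.e. x^T A^T y = x^T (A^*) y. Since this holds for all x, y, we must have A^* = A^T. Therefore
A^* =
[[1, 2, 1],
 [1, -3, 2]].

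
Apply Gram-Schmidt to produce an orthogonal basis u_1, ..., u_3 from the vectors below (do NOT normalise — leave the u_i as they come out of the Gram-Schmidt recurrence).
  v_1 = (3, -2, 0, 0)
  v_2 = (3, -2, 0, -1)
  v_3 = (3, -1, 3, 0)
Orthogonal basis:
  u_1 = (3, -2, 0, 0)
  u_2 = (0, 0, 0, -1)
  u_3 = (6/13, 9/13, 3, 0)

Apply the Gram-Schmidt recurrence
  u_1 = v_1
  u_i = v_i − Σ_{j<i} ((v_i · u_j) / (u_j · u_j)) · u_j.

Step by step this gives:
  u_1 = (3, -2, 0, 0)
  u_2 = (0, 0, 0, -1)
  u_3 = (6/13, 9/13, 3, 0)

Orthogonality check:
  u_2 · u_1 = 0 (should be 0)
  u_3 · u_1 = 0 (should be 0)
  u_3 · u_2 = 0 (should be 0)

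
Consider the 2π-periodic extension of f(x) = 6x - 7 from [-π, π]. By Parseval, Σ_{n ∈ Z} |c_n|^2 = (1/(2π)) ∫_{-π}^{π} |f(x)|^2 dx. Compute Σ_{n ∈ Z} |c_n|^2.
Σ |c_n|^2 = 12π^2 + 49

Expand and integrate term by term over [-π, π]:
  ∫ (6x)^2 dx = 36·(2π^3/3); ∫ 2·6·(-7)·x dx = 0 (odd integrand); ∫ (-7)^2 dx = 49·2π.
So (1/(2π)) ∫_{-π}^{π} (6x - 7)^2 dx = 36π^2/3 + 49 = 12π^2 + 49.
Parseval ⇒ Σ |c_n|^2 = 12π^2 + 49.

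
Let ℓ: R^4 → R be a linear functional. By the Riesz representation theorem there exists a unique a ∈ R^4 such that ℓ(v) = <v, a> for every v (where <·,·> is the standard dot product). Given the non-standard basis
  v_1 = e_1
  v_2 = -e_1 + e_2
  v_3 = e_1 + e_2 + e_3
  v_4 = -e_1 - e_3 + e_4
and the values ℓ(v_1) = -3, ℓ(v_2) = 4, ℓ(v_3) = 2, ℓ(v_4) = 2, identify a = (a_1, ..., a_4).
a = (-3, 1, 4, 3)

Write a = (a_1, ..., a_4) in the standard basis. For each basis vector v_i, ℓ(v_i) = <v_i, a> is a linear equation in the a_j's. Collect the n equations into a matrix system V a = ℓ, where row i of V is v_i (expressed in the standard basis). Since V is invertible (lower-triangular with 1s on the diagonal, up to permutation), solve by back-substitution:
  V =
[[1, 0, 0, 0],
 [-1, 1, 0, 0],
 [1, 1, 1, 0],
 [-1, 0, -1, 1]]
  V a = (-3, 4, 2, 2)
Solving gives a = (-3, 1, 4, 3).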